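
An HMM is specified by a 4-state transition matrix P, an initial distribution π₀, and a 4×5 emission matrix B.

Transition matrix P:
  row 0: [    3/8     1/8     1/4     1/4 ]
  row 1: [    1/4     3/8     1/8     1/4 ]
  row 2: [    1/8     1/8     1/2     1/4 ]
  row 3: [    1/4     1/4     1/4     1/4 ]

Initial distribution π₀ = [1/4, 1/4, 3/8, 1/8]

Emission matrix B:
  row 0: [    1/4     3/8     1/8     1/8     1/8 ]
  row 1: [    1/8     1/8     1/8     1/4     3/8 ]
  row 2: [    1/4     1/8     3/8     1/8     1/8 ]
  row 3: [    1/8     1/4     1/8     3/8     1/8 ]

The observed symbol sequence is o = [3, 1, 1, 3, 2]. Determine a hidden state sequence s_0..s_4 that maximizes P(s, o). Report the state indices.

t=0: δ = [3.125e-02, 6.250e-02, 4.688e-02, 4.688e-02]  (obs o_0=3)
t=1: δ = [5.859e-03, 2.930e-03, 2.930e-03, 3.906e-03]  ψ = [1, 1, 2, 1]  (obs o_1=1)
t=2: δ = [8.240e-04, 1.373e-04, 1.831e-04, 3.662e-04]  ψ = [0, 1, 0, 0]  (obs o_2=1)
t=3: δ = [3.862e-05, 2.575e-05, 2.575e-05, 7.725e-05]  ψ = [0, 0, 0, 0]  (obs o_3=3)
t=4: δ = [2.414e-06, 2.414e-06, 7.242e-06, 2.414e-06]  ψ = [3, 3, 3, 3]  (obs o_4=2)
backtrack: best end state = 2; path = [1, 0, 0, 3, 2]

path = [1, 0, 0, 3, 2]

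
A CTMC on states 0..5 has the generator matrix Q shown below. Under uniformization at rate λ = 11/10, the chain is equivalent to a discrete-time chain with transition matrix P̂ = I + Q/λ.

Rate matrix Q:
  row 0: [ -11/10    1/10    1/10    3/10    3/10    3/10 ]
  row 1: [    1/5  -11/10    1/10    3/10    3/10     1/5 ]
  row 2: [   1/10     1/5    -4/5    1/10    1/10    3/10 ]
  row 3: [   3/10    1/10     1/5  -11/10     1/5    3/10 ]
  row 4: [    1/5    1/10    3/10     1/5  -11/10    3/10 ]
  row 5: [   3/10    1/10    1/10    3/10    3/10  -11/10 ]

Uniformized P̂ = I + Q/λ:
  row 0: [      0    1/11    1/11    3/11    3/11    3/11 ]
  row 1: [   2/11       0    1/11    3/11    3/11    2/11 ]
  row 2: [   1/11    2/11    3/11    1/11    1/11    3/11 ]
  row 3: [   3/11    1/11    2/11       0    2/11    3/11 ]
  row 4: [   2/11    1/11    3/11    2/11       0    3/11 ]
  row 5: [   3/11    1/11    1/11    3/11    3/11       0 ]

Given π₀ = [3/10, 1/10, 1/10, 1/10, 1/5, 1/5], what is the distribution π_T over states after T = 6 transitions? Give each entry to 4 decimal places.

t=0: π = [0.3000, 0.1000, 0.1000, 0.1000, 0.2000, 0.2000]
t=1: π = [0.1455, 0.0909, 0.1545, 0.2091, 0.1909, 0.2091]
t=2: π = [0.1793, 0.0967, 0.1727, 0.1702, 0.1736, 0.2074]
t=3: π = [0.1678, 0.0978, 0.1693, 0.1791, 0.1785, 0.2074]
t=4: π = [0.1710, 0.0974, 0.1704, 0.1769, 0.1770, 0.2073]
t=5: π = [0.1701, 0.0975, 0.1702, 0.1774, 0.1774, 0.2073]
t=6: π = [0.1704, 0.0975, 0.1702, 0.1773, 0.1773, 0.2073]

π = [0.1704, 0.0975, 0.1702, 0.1773, 0.1773, 0.2073]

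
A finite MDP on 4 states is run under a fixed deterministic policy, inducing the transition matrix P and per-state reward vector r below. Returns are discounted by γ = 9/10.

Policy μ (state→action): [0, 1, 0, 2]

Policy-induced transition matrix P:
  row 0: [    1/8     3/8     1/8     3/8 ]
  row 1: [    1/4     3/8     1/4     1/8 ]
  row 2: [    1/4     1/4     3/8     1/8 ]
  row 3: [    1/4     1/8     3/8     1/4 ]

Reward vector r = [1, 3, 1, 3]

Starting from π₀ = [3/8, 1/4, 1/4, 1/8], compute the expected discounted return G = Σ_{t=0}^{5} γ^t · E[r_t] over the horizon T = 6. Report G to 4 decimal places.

t=0: π = [0.3750, 0.2500, 0.2500, 0.1250], E[r] = 1.7500, γ^t·E[r] = 1.750000, running G = 1.750000
t=1: π = [0.2031, 0.3125, 0.2500, 0.2344], E[r] = 2.0938, γ^t·E[r] = 1.884375, running G = 3.634375
t=2: π = [0.2246, 0.2852, 0.2852, 0.2051], E[r] = 1.9805, γ^t·E[r] = 1.604180, running G = 5.238555
t=3: π = [0.2219, 0.2881, 0.2832, 0.2068], E[r] = 1.9897, γ^t·E[r] = 1.450525, running G = 6.689080
t=4: π = [0.2223, 0.2879, 0.2835, 0.2063], E[r] = 1.9885, γ^t·E[r] = 1.304631, running G = 7.993711
t=5: π = [0.2222, 0.2880, 0.2834, 0.2064], E[r] = 1.9887, γ^t·E[r] = 1.174290, running G = 9.168001

G = 9.1680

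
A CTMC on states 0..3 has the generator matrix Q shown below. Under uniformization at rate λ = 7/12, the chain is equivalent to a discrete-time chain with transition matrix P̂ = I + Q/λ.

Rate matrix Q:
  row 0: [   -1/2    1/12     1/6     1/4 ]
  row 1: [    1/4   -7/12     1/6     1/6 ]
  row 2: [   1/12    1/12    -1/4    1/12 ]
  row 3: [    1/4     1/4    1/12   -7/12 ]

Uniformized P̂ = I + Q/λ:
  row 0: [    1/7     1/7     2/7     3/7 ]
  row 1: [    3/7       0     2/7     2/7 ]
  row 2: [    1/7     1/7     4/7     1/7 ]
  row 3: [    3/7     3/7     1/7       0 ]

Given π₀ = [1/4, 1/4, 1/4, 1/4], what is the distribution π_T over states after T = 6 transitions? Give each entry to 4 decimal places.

π = [0.2539, 0.1776, 0.3577, 0.2108]

t=0: π = [0.2500, 0.2500, 0.2500, 0.2500]
t=1: π = [0.2857, 0.1786, 0.3214, 0.2143]
t=2: π = [0.2551, 0.1786, 0.3469, 0.2194]
t=3: π = [0.2566, 0.1800, 0.3535, 0.2099]
t=4: π = [0.2543, 0.1771, 0.3567, 0.2119]
t=5: π = [0.2540, 0.1781, 0.3574, 0.2105]
t=6: π = [0.2539, 0.1776, 0.3577, 0.2108]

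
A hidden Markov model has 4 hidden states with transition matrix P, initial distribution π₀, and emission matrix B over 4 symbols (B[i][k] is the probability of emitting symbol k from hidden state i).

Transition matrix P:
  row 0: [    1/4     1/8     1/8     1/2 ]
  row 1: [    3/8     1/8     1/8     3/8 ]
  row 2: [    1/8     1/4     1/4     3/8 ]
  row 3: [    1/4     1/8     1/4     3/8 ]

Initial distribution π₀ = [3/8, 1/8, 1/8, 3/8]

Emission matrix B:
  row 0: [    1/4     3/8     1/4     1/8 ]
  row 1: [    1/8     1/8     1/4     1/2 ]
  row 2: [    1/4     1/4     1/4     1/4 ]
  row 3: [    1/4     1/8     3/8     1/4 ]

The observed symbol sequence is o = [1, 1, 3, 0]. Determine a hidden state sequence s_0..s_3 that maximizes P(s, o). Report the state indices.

t=0: δ = [1.406e-01, 1.562e-02, 3.125e-02, 4.688e-02]  (obs o_0=1)
t=1: δ = [1.318e-02, 2.197e-03, 4.395e-03, 8.789e-03]  ψ = [0, 0, 0, 0]  (obs o_1=1)
t=2: δ = [4.120e-04, 8.240e-04, 5.493e-04, 1.648e-03]  ψ = [0, 0, 3, 0]  (obs o_2=3)
t=3: δ = [1.030e-04, 2.575e-05, 1.030e-04, 1.545e-04]  ψ = [3, 3, 3, 3]  (obs o_3=0)
backtrack: best end state = 3; path = [0, 0, 3, 3]

path = [0, 0, 3, 3]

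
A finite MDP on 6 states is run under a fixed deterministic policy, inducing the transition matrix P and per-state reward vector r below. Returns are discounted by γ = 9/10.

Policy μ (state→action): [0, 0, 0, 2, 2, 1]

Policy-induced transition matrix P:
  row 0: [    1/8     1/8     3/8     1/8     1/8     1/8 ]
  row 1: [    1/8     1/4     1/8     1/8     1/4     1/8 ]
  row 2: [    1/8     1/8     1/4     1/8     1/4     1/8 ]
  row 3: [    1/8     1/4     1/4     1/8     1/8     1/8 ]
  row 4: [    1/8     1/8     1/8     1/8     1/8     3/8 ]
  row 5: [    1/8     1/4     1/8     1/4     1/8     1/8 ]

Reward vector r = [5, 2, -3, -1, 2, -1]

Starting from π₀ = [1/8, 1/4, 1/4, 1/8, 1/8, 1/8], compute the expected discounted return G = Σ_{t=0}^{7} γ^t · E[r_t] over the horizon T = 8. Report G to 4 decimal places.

G = 2.4421

t=0: π = [0.1250, 0.2500, 0.2500, 0.1250, 0.1250, 0.1250], E[r] = 0.3750, γ^t·E[r] = 0.375000, running G = 0.375000
t=1: π = [0.1250, 0.1875, 0.2031, 0.1406, 0.1875, 0.1563], E[r] = 0.4688, γ^t·E[r] = 0.421875, running G = 0.796875
t=2: π = [0.1250, 0.1855, 0.1992, 0.1445, 0.1738, 0.1719], E[r] = 0.4297, γ^t·E[r] = 0.348047, running G = 1.144922
t=3: π = [0.1250, 0.1877, 0.1992, 0.1465, 0.1731, 0.1685], E[r] = 0.4341, γ^t·E[r] = 0.316446, running G = 1.461368
t=4: π = [0.1250, 0.1878, 0.1995, 0.1461, 0.1734, 0.1683], E[r] = 0.4347, γ^t·E[r] = 0.285202, running G = 1.746569
t=5: π = [0.1250, 0.1878, 0.1994, 0.1460, 0.1734, 0.1683], E[r] = 0.4347, γ^t·E[r] = 0.256668, running G = 2.003237
t=6: π = [0.1250, 0.1878, 0.1994, 0.1460, 0.1734, 0.1684], E[r] = 0.4346, γ^t·E[r] = 0.230986, running G = 2.234223
t=7: π = [0.1250, 0.1878, 0.1994, 0.1460, 0.1734, 0.1684], E[r] = 0.4346, γ^t·E[r] = 0.207889, running G = 2.442112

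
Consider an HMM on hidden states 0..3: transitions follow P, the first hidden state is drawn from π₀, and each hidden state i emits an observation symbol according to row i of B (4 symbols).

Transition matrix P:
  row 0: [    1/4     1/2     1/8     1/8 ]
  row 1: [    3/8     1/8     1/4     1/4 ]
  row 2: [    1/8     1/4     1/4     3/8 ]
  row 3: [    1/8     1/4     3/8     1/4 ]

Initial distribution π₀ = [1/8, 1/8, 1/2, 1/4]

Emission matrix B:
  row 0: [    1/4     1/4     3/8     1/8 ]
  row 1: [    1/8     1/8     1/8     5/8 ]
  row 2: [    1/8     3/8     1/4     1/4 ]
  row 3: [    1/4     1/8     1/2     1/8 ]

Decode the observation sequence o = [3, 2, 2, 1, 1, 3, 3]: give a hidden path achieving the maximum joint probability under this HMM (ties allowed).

path = [2, 3, 3, 2, 2, 1, 1]

t=0: δ = [1.562e-02, 7.812e-02, 1.250e-01, 3.125e-02]  (obs o_0=3)
t=1: δ = [1.099e-02, 3.906e-03, 7.812e-03, 2.344e-02]  ψ = [1, 2, 2, 2]  (obs o_1=2)
t=2: δ = [1.099e-03, 7.324e-04, 2.197e-03, 2.930e-03]  ψ = [3, 3, 3, 3]  (obs o_2=2)
t=3: δ = [9.155e-05, 9.155e-05, 4.120e-04, 1.030e-04]  ψ = [3, 3, 3, 2]  (obs o_3=1)
t=4: δ = [1.287e-05, 1.287e-05, 3.862e-05, 1.931e-05]  ψ = [2, 2, 2, 2]  (obs o_4=1)
t=5: δ = [6.035e-07, 6.035e-06, 2.414e-06, 1.810e-06]  ψ = [1, 2, 2, 2]  (obs o_5=3)
t=6: δ = [2.829e-07, 4.715e-07, 3.772e-07, 1.886e-07]  ψ = [1, 1, 1, 1]  (obs o_6=3)
backtrack: best end state = 1; path = [2, 3, 3, 2, 2, 1, 1]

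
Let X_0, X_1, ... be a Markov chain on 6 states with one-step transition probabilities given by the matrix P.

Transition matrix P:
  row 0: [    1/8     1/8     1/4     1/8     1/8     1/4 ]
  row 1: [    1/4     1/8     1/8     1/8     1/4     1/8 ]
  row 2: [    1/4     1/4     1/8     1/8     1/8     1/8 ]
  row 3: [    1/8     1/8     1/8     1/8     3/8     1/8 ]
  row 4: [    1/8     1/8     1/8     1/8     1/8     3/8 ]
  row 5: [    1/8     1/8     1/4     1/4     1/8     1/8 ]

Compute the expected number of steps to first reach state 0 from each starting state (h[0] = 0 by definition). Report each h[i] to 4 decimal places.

First-step conditioning: h[0] = 0; for i ≠ 0, h[i] = 1 + Σ_k P[i][k]·h[k].
  h[1] = 1 + 1/8·h[1] + 1/8·h[2] + 1/8·h[3] + 1/4·h[4] + 1/8·h[5]
  h[2] = 1 + 1/4·h[1] + 1/8·h[2] + 1/8·h[3] + 1/8·h[4] + 1/8·h[5]
  h[3] = 1 + 1/8·h[1] + 1/8·h[2] + 1/8·h[3] + 3/8·h[4] + 1/8·h[5]
  h[4] = 1 + 1/8·h[1] + 1/8·h[2] + 1/8·h[3] + 1/8·h[4] + 3/8·h[5]
  h[5] = 1 + 1/8·h[1] + 1/4·h[2] + 1/4·h[3] + 1/8·h[4] + 1/8·h[5]
Solving the 5×5 linear system over states ≠ 0 gives exactly h = [0, 4736/873, 4654/873, 5410/873, 5392/873, 5320/873] (h[0] = 0 is the target).

h = [0.0000, 5.4250, 5.3310, 6.1970, 6.1764, 6.0939]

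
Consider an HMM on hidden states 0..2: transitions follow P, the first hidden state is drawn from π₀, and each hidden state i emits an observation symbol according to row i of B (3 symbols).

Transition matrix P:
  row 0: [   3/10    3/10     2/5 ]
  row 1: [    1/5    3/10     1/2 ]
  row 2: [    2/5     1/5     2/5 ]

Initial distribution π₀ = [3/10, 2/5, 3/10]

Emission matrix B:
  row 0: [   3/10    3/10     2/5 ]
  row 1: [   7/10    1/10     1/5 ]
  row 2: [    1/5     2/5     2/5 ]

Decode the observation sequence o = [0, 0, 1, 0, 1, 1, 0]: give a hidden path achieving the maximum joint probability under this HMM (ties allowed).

path = [1, 1, 2, 1, 2, 0, 1]

t=0: δ = [9.000e-02, 2.800e-01, 6.000e-02]  (obs o_0=0)
t=1: δ = [1.680e-02, 5.880e-02, 2.800e-02]  ψ = [1, 1, 1]  (obs o_1=0)
t=2: δ = [3.528e-03, 1.764e-03, 1.176e-02]  ψ = [1, 1, 1]  (obs o_2=1)
t=3: δ = [1.411e-03, 1.646e-03, 9.408e-04]  ψ = [2, 2, 2]  (obs o_3=0)
t=4: δ = [1.270e-04, 4.939e-05, 3.293e-04]  ψ = [0, 1, 1]  (obs o_4=1)
t=5: δ = [3.951e-05, 6.586e-06, 5.268e-05]  ψ = [2, 2, 2]  (obs o_5=1)
t=6: δ = [6.322e-06, 8.298e-06, 4.215e-06]  ψ = [2, 0, 2]  (obs o_6=0)
backtrack: best end state = 1; path = [1, 1, 2, 1, 2, 0, 1]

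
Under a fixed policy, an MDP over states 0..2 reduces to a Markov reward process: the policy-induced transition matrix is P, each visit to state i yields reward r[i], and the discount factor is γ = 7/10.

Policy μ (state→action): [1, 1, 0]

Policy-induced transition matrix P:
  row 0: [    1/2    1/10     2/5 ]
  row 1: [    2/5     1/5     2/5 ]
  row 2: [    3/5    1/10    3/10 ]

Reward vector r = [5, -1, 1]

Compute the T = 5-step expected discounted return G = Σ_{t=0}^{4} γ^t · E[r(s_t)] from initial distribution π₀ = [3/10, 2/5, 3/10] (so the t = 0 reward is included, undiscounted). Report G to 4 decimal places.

t=0: π = [0.3000, 0.4000, 0.3000], E[r] = 1.4000, γ^t·E[r] = 1.400000, running G = 1.400000
t=1: π = [0.4900, 0.1400, 0.3700], E[r] = 2.6800, γ^t·E[r] = 1.876000, running G = 3.276000
t=2: π = [0.5230, 0.1140, 0.3630], E[r] = 2.8640, γ^t·E[r] = 1.403360, running G = 4.679360
t=3: π = [0.5249, 0.1114, 0.3637], E[r] = 2.8768, γ^t·E[r] = 0.986742, running G = 5.666102
t=4: π = [0.5252, 0.1111, 0.3636], E[r] = 2.8786, γ^t·E[r] = 0.691161, running G = 6.357264

G = 6.3573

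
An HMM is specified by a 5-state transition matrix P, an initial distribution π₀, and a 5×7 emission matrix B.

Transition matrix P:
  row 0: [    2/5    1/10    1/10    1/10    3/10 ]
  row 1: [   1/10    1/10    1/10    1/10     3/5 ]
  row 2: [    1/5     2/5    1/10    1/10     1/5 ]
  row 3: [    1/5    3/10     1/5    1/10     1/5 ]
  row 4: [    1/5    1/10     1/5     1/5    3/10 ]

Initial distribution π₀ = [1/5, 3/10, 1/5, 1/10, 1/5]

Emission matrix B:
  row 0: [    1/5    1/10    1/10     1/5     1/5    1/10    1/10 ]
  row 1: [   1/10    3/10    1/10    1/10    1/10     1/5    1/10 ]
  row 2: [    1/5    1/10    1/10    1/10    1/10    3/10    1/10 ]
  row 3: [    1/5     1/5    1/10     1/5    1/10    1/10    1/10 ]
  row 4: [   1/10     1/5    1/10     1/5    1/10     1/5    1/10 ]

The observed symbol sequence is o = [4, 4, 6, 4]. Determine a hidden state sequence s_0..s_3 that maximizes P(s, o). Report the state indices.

t=0: δ = [4.000e-02, 3.000e-02, 2.000e-02, 1.000e-02, 2.000e-02]  (obs o_0=4)
t=1: δ = [3.200e-03, 8.000e-04, 4.000e-04, 4.000e-04, 1.800e-03]  ψ = [0, 2, 0, 0, 1]  (obs o_1=4)
t=2: δ = [1.280e-04, 3.200e-05, 3.600e-05, 3.600e-05, 9.600e-05]  ψ = [0, 0, 4, 4, 0]  (obs o_2=6)
t=3: δ = [1.024e-05, 1.440e-06, 1.920e-06, 1.920e-06, 3.840e-06]  ψ = [0, 2, 4, 4, 0]  (obs o_3=4)
backtrack: best end state = 0; path = [0, 0, 0, 0]

path = [0, 0, 0, 0]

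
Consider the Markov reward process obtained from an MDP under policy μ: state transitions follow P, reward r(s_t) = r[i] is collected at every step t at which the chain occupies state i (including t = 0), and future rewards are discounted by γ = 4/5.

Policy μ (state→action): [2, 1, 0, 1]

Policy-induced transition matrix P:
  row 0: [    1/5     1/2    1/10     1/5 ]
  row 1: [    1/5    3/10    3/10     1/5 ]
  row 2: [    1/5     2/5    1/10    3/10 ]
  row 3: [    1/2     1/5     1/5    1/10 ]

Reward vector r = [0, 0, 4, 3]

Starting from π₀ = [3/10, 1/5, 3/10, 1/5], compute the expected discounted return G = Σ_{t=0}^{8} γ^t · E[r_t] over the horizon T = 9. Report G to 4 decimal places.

G = 6.2535

t=0: π = [0.3000, 0.2000, 0.3000, 0.2000], E[r] = 1.8000, γ^t·E[r] = 1.800000, running G = 1.800000
t=1: π = [0.2600, 0.3700, 0.1600, 0.2100], E[r] = 1.2700, γ^t·E[r] = 1.016000, running G = 2.816000
t=2: π = [0.2630, 0.3470, 0.1950, 0.1950], E[r] = 1.3650, γ^t·E[r] = 0.873600, running G = 3.689600
t=3: π = [0.2585, 0.3526, 0.1889, 0.2000], E[r] = 1.3556, γ^t·E[r] = 0.694067, running G = 4.383667
t=4: π = [0.2600, 0.3506, 0.1905, 0.1989], E[r] = 1.3588, γ^t·E[r] = 0.556544, running G = 4.940211
t=5: π = [0.2597, 0.3512, 0.1900, 0.1992], E[r] = 1.3575, γ^t·E[r] = 0.444831, running G = 5.385042
t=6: π = [0.2597, 0.3510, 0.1901, 0.1991], E[r] = 1.3578, γ^t·E[r] = 0.355952, running G = 5.740994
t=7: π = [0.2597, 0.3511, 0.1901, 0.1991], E[r] = 1.3578, γ^t·E[r] = 0.284744, running G = 6.025739
t=8: π = [0.2597, 0.3510, 0.1901, 0.1991], E[r] = 1.3578, γ^t·E[r] = 0.227799, running G = 6.253538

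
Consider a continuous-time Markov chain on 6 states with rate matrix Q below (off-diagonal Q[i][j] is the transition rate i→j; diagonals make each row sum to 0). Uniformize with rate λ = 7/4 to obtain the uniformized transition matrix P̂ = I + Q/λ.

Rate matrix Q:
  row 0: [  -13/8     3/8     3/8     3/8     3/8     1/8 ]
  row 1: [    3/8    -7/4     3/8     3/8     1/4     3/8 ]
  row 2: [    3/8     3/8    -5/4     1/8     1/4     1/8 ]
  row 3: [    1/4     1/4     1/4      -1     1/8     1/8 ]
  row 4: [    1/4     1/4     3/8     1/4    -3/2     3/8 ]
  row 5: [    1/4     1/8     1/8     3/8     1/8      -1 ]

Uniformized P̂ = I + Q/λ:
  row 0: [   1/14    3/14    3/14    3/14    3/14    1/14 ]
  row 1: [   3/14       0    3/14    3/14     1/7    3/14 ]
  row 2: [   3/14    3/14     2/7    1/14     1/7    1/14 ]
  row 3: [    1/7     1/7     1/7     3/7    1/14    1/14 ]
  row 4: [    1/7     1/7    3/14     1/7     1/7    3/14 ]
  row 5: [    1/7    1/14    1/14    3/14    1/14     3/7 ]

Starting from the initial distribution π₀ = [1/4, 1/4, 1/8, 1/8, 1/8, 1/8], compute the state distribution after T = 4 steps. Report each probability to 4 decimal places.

t=0: π = [0.2500, 0.2500, 0.1250, 0.1250, 0.1250, 0.1250]
t=1: π = [0.1518, 0.1250, 0.1964, 0.2143, 0.1429, 0.1696]
t=2: π = [0.1550, 0.1378, 0.1888, 0.2219, 0.1263, 0.1703]
t=3: π = [0.1551, 0.1356, 0.1876, 0.2259, 0.1259, 0.1700]
t=4: π = [0.1549, 0.1358, 0.1873, 0.2269, 0.1257, 0.1695]

π = [0.1549, 0.1358, 0.1873, 0.2269, 0.1257, 0.1695]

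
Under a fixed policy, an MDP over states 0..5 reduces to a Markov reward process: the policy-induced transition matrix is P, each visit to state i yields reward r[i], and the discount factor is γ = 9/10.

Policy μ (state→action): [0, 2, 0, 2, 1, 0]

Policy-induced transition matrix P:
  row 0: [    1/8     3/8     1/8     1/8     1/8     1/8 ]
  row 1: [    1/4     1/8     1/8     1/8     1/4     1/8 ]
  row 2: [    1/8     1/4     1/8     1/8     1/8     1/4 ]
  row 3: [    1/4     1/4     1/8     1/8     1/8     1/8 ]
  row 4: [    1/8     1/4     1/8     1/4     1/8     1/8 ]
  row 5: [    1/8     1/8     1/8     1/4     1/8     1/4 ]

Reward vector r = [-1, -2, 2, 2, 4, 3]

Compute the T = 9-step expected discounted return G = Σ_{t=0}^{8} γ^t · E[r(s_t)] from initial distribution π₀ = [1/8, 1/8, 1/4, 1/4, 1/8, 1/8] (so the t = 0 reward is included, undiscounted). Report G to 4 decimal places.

t=0: π = [0.1250, 0.1250, 0.2500, 0.2500, 0.1250, 0.1250], E[r] = 1.5000, γ^t·E[r] = 1.500000, running G = 1.500000
t=1: π = [0.1719, 0.2344, 0.1250, 0.1563, 0.1406, 0.1719], E[r] = 1.0000, γ^t·E[r] = 0.900000, running G = 2.400000
t=2: π = [0.1738, 0.2207, 0.1250, 0.1641, 0.1543, 0.1621], E[r] = 1.0664, γ^t·E[r] = 0.863789, running G = 3.263789
t=3: π = [0.1731, 0.2239, 0.1250, 0.1646, 0.1526, 0.1609], E[r] = 1.0513, γ^t·E[r] = 0.766375, running G = 4.030165
t=4: π = [0.1736, 0.2235, 0.1250, 0.1642, 0.1530, 0.1607], E[r] = 1.0519, γ^t·E[r] = 0.690138, running G = 4.720303
t=5: π = [0.1735, 0.2237, 0.1250, 0.1642, 0.1529, 0.1607], E[r] = 1.0516, γ^t·E[r] = 0.620940, running G = 5.341243
t=6: π = [0.1735, 0.2236, 0.1250, 0.1642, 0.1530, 0.1607], E[r] = 1.0516, γ^t·E[r] = 0.558880, running G = 5.900123
t=7: π = [0.1735, 0.2236, 0.1250, 0.1642, 0.1530, 0.1607], E[r] = 1.0516, γ^t·E[r] = 0.502984, running G = 6.403107
t=8: π = [0.1735, 0.2236, 0.1250, 0.1642, 0.1530, 0.1607], E[r] = 1.0516, γ^t·E[r] = 0.452687, running G = 6.855795

G = 6.8558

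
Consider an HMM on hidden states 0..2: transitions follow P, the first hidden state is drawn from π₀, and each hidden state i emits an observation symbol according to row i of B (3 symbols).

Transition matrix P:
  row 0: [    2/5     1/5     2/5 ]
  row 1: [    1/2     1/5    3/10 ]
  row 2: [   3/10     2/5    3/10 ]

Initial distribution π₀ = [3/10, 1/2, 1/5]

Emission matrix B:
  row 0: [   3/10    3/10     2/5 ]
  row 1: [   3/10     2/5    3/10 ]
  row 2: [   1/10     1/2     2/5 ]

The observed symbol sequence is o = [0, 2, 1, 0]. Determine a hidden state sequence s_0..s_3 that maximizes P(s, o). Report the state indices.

t=0: δ = [9.000e-02, 1.500e-01, 2.000e-02]  (obs o_0=0)
t=1: δ = [3.000e-02, 9.000e-03, 1.800e-02]  ψ = [1, 1, 1]  (obs o_1=2)
t=2: δ = [3.600e-03, 2.880e-03, 6.000e-03]  ψ = [0, 2, 0]  (obs o_2=1)
t=3: δ = [5.400e-04, 7.200e-04, 1.800e-04]  ψ = [2, 2, 2]  (obs o_3=0)
backtrack: best end state = 1; path = [1, 0, 2, 1]

path = [1, 0, 2, 1]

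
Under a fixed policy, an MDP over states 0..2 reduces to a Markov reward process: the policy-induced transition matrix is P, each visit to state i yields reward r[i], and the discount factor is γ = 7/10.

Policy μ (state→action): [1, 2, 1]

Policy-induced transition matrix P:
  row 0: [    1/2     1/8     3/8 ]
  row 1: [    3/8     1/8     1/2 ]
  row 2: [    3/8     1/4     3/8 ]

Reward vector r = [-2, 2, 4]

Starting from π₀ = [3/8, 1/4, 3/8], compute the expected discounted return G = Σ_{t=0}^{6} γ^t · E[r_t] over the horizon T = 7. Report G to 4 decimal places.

t=0: π = [0.3750, 0.2500, 0.3750], E[r] = 1.2500, γ^t·E[r] = 1.250000, running G = 1.250000
t=1: π = [0.4219, 0.1719, 0.4063], E[r] = 1.1250, γ^t·E[r] = 0.787500, running G = 2.037500
t=2: π = [0.4277, 0.1758, 0.3965], E[r] = 1.0820, γ^t·E[r] = 0.530195, running G = 2.567695
t=3: π = [0.4285, 0.1746, 0.3970], E[r] = 1.0801, γ^t·E[r] = 0.370467, running G = 2.938162
t=4: π = [0.4286, 0.1746, 0.3968], E[r] = 1.0794, γ^t·E[r] = 0.259166, running G = 3.197328
t=5: π = [0.4286, 0.1746, 0.3968], E[r] = 1.0794, γ^t·E[r] = 0.181411, running G = 3.378738
t=6: π = [0.4286, 0.1746, 0.3968], E[r] = 1.0794, γ^t·E[r] = 0.126986, running G = 3.505725

G = 3.5057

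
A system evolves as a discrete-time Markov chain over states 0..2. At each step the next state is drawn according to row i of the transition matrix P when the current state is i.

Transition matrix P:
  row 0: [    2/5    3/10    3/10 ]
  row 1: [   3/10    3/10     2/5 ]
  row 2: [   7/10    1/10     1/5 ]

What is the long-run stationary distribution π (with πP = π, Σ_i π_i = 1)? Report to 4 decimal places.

π = [0.4643, 0.2411, 0.2946]

Balance equations π_j = Σ_i π_i·P[i][j]:
  π_0 = 2/5·π_0 + 3/10·π_1 + 7/10·π_2
  π_1 = 3/10·π_0 + 3/10·π_1 + 1/10·π_2
  normalize: π_0 + π_1 + π_2 = 1
Solving the linear system gives exactly π = [13/28, 27/112, 33/112].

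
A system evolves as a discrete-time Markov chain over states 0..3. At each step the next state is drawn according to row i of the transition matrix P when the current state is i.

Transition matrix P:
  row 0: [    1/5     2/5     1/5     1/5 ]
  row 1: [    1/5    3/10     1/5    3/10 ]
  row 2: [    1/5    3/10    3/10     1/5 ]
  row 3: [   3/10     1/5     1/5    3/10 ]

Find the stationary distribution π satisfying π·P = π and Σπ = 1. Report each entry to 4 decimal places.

π = [0.2255, 0.2970, 0.2222, 0.2552]

Balance equations π_j = Σ_i π_i·P[i][j]:
  π_0 = 1/5·π_0 + 1/5·π_1 + 1/5·π_2 + 3/10·π_3
  π_1 = 2/5·π_0 + 3/10·π_1 + 3/10·π_2 + 1/5·π_3
  π_2 = 1/5·π_0 + 1/5·π_1 + 3/10·π_2 + 1/5·π_3
  normalize: π_0 + π_1 + π_2 + π_3 = 1
Solving the linear system gives exactly π = [205/909, 30/101, 2/9, 232/909].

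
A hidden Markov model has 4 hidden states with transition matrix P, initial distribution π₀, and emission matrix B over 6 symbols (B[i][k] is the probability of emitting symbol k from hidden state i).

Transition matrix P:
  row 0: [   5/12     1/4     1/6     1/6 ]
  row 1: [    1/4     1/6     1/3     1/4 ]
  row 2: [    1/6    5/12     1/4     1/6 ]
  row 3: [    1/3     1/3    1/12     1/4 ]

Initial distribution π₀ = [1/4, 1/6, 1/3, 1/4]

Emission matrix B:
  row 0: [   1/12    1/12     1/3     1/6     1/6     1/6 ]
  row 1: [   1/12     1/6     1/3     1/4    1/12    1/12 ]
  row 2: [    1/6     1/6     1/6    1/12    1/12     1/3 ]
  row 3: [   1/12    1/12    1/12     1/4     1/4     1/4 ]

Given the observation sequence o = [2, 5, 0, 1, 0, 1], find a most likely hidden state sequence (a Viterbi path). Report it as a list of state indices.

t=0: δ = [8.333e-02, 5.556e-02, 5.556e-02, 2.083e-02]  (obs o_0=2)
t=1: δ = [5.787e-03, 1.929e-03, 6.173e-03, 3.472e-03]  ψ = [0, 2, 1, 0]  (obs o_1=5)
t=2: δ = [2.009e-04, 2.143e-04, 2.572e-04, 8.573e-05]  ψ = [0, 2, 2, 2]  (obs o_2=0)
t=3: δ = [6.977e-06, 1.786e-05, 1.191e-05, 4.465e-06]  ψ = [0, 2, 1, 1]  (obs o_3=1)
t=4: δ = [3.721e-07, 4.135e-07, 9.923e-07, 3.721e-07]  ψ = [1, 2, 1, 1]  (obs o_4=0)
t=5: δ = [1.378e-08, 6.891e-08, 4.135e-08, 1.378e-08]  ψ = [2, 2, 2, 2]  (obs o_5=1)
backtrack: best end state = 1; path = [1, 2, 2, 1, 2, 1]

path = [1, 2, 2, 1, 2, 1]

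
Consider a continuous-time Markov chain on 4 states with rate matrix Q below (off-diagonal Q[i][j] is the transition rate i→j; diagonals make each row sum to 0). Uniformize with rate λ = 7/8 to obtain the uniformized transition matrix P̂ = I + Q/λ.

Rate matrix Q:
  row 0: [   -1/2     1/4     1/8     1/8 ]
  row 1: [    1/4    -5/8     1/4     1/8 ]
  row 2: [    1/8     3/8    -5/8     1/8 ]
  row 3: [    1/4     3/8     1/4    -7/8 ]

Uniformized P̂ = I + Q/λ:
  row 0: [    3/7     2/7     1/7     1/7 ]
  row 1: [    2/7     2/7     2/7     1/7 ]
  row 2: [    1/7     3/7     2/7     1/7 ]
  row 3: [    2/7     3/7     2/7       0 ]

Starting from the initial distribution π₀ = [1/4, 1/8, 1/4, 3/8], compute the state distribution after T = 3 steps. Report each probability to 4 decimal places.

π = [0.2923, 0.3393, 0.2442, 0.1243]

t=0: π = [0.2500, 0.1250, 0.2500, 0.3750]
t=1: π = [0.2857, 0.3750, 0.2500, 0.0893]
t=2: π = [0.2908, 0.3342, 0.2449, 0.1301]
t=3: π = [0.2923, 0.3393, 0.2442, 0.1243]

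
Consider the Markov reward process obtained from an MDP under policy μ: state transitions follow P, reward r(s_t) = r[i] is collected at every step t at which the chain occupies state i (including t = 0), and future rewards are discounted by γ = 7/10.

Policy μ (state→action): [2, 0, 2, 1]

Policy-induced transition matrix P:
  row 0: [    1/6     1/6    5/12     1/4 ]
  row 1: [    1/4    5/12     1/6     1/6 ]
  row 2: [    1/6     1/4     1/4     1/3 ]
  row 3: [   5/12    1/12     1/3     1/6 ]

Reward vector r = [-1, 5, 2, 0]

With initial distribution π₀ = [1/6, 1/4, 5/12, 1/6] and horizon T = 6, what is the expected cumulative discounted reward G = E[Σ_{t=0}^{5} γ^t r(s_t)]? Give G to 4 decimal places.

G = 4.8499

t=0: π = [0.1667, 0.2500, 0.4167, 0.1667], E[r] = 1.9167, γ^t·E[r] = 1.916667, running G = 1.916667
t=1: π = [0.2292, 0.2500, 0.2708, 0.2500], E[r] = 1.5625, γ^t·E[r] = 1.093750, running G = 3.010417
t=2: π = [0.2500, 0.2309, 0.2882, 0.2309], E[r] = 1.4809, γ^t·E[r] = 0.725642, running G = 3.736059
t=3: π = [0.2436, 0.2292, 0.2917, 0.2355], E[r] = 1.4855, γ^t·E[r] = 0.509538, running G = 4.245597
t=4: π = [0.2446, 0.2286, 0.2911, 0.2356], E[r] = 1.4808, γ^t·E[r] = 0.355542, running G = 4.601138
t=5: π = [0.2446, 0.2285, 0.2914, 0.2356], E[r] = 1.4804, γ^t·E[r] = 0.248805, running G = 4.849944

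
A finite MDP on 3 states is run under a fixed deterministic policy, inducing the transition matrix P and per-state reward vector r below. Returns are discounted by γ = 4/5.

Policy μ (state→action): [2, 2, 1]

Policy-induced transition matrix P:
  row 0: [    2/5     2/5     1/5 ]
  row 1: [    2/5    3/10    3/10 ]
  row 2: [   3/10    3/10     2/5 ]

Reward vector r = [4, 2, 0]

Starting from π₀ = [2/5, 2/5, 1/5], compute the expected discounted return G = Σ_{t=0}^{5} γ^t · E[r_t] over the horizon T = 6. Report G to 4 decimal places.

t=0: π = [0.4000, 0.4000, 0.2000], E[r] = 2.4000, γ^t·E[r] = 2.400000, running G = 2.400000
t=1: π = [0.3800, 0.3400, 0.2800], E[r] = 2.2000, γ^t·E[r] = 1.760000, running G = 4.160000
t=2: π = [0.3720, 0.3380, 0.2900], E[r] = 2.1640, γ^t·E[r] = 1.384960, running G = 5.544960
t=3: π = [0.3710, 0.3372, 0.2918], E[r] = 2.1584, γ^t·E[r] = 1.105101, running G = 6.650061
t=4: π = [0.3708, 0.3371, 0.2921], E[r] = 2.1575, γ^t·E[r] = 0.883704, running G = 7.533765
t=5: π = [0.3708, 0.3371, 0.2921], E[r] = 2.1573, γ^t·E[r] = 0.706915, running G = 8.240679

G = 8.2407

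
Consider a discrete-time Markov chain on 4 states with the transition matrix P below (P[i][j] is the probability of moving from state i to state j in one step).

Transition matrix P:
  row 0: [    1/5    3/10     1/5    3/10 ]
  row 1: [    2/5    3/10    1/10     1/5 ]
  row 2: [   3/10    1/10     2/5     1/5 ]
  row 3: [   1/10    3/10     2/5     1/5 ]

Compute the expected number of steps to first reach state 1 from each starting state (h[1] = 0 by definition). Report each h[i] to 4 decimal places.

First-step conditioning: h[1] = 0; for i ≠ 1, h[i] = 1 + Σ_k P[i][k]·h[k].
  h[0] = 1 + 1/5·h[0] + 1/5·h[2] + 3/10·h[3]
  h[2] = 1 + 3/10·h[0] + 2/5·h[2] + 1/5·h[3]
  h[3] = 1 + 1/10·h[0] + 2/5·h[2] + 1/5·h[3]
Solving the 3×3 linear system over states ≠ 1 gives exactly h = [450/107, 0, 560/107, 470/107] (h[1] = 0 is the target).

h = [4.2056, 0.0000, 5.2336, 4.3925]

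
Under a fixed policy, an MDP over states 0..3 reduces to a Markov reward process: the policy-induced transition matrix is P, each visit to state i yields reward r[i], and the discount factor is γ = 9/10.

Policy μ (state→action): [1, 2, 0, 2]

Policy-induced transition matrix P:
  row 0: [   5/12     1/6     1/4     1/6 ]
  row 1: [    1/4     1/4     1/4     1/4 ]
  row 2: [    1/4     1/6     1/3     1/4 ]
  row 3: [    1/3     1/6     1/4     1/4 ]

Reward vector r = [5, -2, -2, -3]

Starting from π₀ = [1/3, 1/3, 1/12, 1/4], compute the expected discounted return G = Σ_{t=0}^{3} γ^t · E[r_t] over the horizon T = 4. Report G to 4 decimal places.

t=0: π = [0.3333, 0.3333, 0.0833, 0.2500], E[r] = 0.0833, γ^t·E[r] = 0.083333, running G = 0.083333
t=1: π = [0.3264, 0.1944, 0.2569, 0.2222], E[r] = 0.0625, γ^t·E[r] = 0.056250, running G = 0.139583
t=2: π = [0.3229, 0.1829, 0.2714, 0.2228], E[r] = 0.0376, γ^t·E[r] = 0.030469, running G = 0.170052
t=3: π = [0.3224, 0.1819, 0.2726, 0.2231], E[r] = 0.0336, γ^t·E[r] = 0.024504, running G = 0.194556

G = 0.1946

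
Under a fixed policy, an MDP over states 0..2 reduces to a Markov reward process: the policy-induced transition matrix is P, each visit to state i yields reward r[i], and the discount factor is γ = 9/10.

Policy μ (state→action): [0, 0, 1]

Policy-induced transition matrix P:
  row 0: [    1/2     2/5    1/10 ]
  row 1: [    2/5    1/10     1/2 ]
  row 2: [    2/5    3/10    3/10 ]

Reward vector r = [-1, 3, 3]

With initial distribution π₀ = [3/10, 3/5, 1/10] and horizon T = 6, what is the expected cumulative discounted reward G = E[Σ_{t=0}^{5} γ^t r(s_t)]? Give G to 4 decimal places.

t=0: π = [0.3000, 0.6000, 0.1000], E[r] = 1.8000, γ^t·E[r] = 1.800000, running G = 1.800000
t=1: π = [0.4300, 0.2100, 0.3600], E[r] = 1.2800, γ^t·E[r] = 1.152000, running G = 2.952000
t=2: π = [0.4430, 0.3010, 0.2560], E[r] = 1.2280, γ^t·E[r] = 0.994680, running G = 3.946680
t=3: π = [0.4443, 0.2841, 0.2716], E[r] = 1.2228, γ^t·E[r] = 0.891421, running G = 4.838101
t=4: π = [0.4444, 0.2876, 0.2680], E[r] = 1.2223, γ^t·E[r] = 0.801938, running G = 5.640039
t=5: π = [0.4444, 0.2869, 0.2686], E[r] = 1.2222, γ^t·E[r] = 0.721713, running G = 6.361753

G = 6.3618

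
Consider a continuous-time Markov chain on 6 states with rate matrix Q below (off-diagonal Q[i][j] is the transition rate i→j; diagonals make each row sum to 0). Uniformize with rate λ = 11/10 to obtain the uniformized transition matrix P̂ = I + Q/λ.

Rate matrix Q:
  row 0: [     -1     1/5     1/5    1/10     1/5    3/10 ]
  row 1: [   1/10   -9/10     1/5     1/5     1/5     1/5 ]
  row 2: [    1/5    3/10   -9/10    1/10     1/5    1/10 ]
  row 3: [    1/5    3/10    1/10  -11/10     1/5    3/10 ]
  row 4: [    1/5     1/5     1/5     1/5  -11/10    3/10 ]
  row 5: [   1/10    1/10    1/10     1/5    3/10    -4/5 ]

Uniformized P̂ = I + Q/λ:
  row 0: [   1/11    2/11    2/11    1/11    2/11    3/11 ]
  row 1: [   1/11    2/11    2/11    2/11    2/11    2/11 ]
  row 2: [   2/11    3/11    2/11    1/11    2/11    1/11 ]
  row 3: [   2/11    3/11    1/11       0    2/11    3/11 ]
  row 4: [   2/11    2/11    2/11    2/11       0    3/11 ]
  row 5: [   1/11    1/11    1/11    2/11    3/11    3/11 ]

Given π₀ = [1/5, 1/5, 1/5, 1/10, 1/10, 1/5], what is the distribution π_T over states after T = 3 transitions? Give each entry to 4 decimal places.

π = [0.1320, 0.1869, 0.1491, 0.1319, 0.1718, 0.2283]

t=0: π = [0.2000, 0.2000, 0.2000, 0.1000, 0.1000, 0.2000]
t=1: π = [0.1273, 0.1909, 0.1545, 0.1273, 0.1818, 0.2182]
t=2: π = [0.1331, 0.1876, 0.1504, 0.1331, 0.1686, 0.2273]
t=3: π = [0.1320, 0.1869, 0.1491, 0.1319, 0.1718, 0.2283]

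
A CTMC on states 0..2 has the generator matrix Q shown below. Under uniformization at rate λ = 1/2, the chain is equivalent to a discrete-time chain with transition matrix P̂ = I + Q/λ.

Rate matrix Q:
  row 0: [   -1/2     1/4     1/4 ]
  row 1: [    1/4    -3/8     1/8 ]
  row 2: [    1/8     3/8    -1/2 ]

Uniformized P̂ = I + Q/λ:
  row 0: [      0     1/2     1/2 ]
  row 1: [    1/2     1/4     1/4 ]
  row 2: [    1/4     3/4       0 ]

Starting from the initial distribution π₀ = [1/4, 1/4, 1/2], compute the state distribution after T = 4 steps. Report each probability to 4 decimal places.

π = [0.2988, 0.4502, 0.2510]

t=0: π = [0.2500, 0.2500, 0.5000]
t=1: π = [0.2500, 0.5625, 0.1875]
t=2: π = [0.3281, 0.4063, 0.2656]
t=3: π = [0.2695, 0.4648, 0.2656]
t=4: π = [0.2988, 0.4502, 0.2510]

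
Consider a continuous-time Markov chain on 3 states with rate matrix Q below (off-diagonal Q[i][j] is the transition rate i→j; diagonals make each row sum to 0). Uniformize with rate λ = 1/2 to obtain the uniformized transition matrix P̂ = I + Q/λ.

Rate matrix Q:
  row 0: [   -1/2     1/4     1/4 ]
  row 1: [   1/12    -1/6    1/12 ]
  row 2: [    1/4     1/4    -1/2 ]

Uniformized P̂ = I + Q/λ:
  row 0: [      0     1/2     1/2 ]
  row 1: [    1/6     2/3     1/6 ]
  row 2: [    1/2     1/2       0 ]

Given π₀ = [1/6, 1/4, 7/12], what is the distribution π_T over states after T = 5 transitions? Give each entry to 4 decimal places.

t=0: π = [0.1667, 0.2500, 0.5833]
t=1: π = [0.3333, 0.5417, 0.1250]
t=2: π = [0.1528, 0.5903, 0.2569]
t=3: π = [0.2269, 0.5984, 0.1748]
t=4: π = [0.1871, 0.5997, 0.2132]
t=5: π = [0.2065, 0.6000, 0.1935]

π = [0.2065, 0.6000, 0.1935]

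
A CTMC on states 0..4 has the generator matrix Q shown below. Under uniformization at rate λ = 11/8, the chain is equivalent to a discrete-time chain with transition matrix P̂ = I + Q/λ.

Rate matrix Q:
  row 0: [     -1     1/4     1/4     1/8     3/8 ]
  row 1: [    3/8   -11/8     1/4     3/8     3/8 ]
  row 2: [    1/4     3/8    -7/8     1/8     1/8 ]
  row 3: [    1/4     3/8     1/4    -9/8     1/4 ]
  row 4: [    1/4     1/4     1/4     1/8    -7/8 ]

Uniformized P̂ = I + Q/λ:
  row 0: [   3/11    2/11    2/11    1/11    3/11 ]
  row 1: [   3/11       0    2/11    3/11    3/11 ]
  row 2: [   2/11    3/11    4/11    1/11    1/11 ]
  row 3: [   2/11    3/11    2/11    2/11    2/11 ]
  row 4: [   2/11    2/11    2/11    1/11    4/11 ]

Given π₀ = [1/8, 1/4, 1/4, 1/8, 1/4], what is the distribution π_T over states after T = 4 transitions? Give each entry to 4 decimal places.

π = [0.2181, 0.1816, 0.2223, 0.1362, 0.2418]

t=0: π = [0.1250, 0.2500, 0.2500, 0.1250, 0.2500]
t=1: π = [0.2159, 0.1705, 0.2273, 0.1477, 0.2386]
t=2: π = [0.2169, 0.1849, 0.2231, 0.1353, 0.2397]
t=3: π = [0.2184, 0.1808, 0.2224, 0.1368, 0.2416]
t=4: π = [0.2181, 0.1816, 0.2223, 0.1362, 0.2418]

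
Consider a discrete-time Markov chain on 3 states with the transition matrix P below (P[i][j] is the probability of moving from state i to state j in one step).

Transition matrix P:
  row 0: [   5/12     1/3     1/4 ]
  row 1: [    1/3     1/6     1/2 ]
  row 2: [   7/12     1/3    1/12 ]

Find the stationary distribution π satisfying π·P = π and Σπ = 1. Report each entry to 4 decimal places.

Balance equations π_j = Σ_i π_i·P[i][j]:
  π_0 = 5/12·π_0 + 1/3·π_1 + 7/12·π_2
  π_1 = 1/3·π_0 + 1/6·π_1 + 1/3·π_2
  normalize: π_0 + π_1 + π_2 = 1
Solving the linear system gives exactly π = [43/98, 2/7, 27/98].

π = [0.4388, 0.2857, 0.2755]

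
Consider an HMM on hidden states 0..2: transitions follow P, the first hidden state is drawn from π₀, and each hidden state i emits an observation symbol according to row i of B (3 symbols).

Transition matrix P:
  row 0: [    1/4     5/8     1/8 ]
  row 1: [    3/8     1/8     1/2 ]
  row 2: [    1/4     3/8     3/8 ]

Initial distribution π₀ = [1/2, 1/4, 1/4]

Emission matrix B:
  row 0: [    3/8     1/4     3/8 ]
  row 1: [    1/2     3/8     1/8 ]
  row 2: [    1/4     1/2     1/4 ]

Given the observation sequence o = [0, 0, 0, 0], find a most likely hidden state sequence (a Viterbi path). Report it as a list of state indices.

path = [0, 1, 0, 1]

t=0: δ = [1.875e-01, 1.250e-01, 6.250e-02]  (obs o_0=0)
t=1: δ = [1.758e-02, 5.859e-02, 1.562e-02]  ψ = [0, 0, 1]  (obs o_1=0)
t=2: δ = [8.240e-03, 5.493e-03, 7.324e-03]  ψ = [1, 0, 1]  (obs o_2=0)
t=3: δ = [7.725e-04, 2.575e-03, 6.866e-04]  ψ = [0, 0, 1]  (obs o_3=0)
backtrack: best end state = 1; path = [0, 1, 0, 1]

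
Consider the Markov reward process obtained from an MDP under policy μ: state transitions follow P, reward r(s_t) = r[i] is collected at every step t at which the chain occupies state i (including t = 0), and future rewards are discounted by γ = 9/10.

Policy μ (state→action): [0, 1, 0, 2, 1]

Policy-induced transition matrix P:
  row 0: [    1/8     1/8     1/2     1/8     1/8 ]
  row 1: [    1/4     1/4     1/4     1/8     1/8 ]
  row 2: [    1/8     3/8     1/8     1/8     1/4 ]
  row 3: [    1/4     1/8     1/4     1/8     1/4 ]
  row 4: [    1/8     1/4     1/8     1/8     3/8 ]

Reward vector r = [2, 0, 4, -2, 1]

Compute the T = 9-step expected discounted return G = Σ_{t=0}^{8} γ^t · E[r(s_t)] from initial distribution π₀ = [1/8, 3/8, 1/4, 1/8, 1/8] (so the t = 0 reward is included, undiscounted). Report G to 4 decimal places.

G = 7.6021

t=0: π = [0.1250, 0.3750, 0.2500, 0.1250, 0.1250], E[r] = 1.1250, γ^t·E[r] = 1.125000, running G = 1.125000
t=1: π = [0.1875, 0.2500, 0.2344, 0.1250, 0.2031], E[r] = 1.2656, γ^t·E[r] = 1.139063, running G = 2.264063
t=2: π = [0.1719, 0.2402, 0.2422, 0.1250, 0.2207], E[r] = 1.2832, γ^t·E[r] = 1.039395, running G = 3.303457
t=3: π = [0.1707, 0.2432, 0.2351, 0.1250, 0.2261], E[r] = 1.2578, γ^t·E[r] = 0.916945, running G = 4.220402
t=4: π = [0.1710, 0.2424, 0.2350, 0.1250, 0.2265], E[r] = 1.2586, γ^t·E[r] = 0.825791, running G = 5.046194
t=5: π = [0.1709, 0.2424, 0.2351, 0.1250, 0.2266], E[r] = 1.2587, γ^t·E[r] = 0.743273, running G = 5.789467
t=6: π = [0.1709, 0.2424, 0.2350, 0.1250, 0.2267], E[r] = 1.2586, γ^t·E[r] = 0.668867, running G = 6.458334
t=7: π = [0.1709, 0.2424, 0.2350, 0.1250, 0.2267], E[r] = 1.2586, γ^t·E[r] = 0.601982, running G = 7.060316
t=8: π = [0.1709, 0.2424, 0.2350, 0.1250, 0.2267], E[r] = 1.2586, γ^t·E[r] = 0.541784, running G = 7.602100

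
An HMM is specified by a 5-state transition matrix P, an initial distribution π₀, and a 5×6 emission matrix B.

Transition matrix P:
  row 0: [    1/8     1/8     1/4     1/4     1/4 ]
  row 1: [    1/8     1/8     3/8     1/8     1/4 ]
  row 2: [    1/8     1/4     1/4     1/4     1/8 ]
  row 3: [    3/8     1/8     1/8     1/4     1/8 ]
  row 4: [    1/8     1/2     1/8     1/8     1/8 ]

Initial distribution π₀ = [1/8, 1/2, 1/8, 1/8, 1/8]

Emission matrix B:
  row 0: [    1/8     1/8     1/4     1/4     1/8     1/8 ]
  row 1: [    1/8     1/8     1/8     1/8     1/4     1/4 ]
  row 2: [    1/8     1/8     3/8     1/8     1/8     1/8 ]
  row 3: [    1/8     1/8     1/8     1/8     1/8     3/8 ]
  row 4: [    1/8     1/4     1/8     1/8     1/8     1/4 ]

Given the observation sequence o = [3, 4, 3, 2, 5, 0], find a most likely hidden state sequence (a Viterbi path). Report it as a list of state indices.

path = [1, 4, 1, 2, 3, 0]

t=0: δ = [3.125e-02, 6.250e-02, 1.562e-02, 1.562e-02, 1.562e-02]  (obs o_0=3)
t=1: δ = [9.766e-04, 1.953e-03, 2.930e-03, 9.766e-04, 1.953e-03]  ψ = [1, 1, 1, 0, 1]  (obs o_1=4)
t=2: δ = [9.155e-05, 1.221e-04, 9.155e-05, 9.155e-05, 6.104e-05]  ψ = [2, 4, 1, 2, 1]  (obs o_2=3)
t=3: δ = [8.583e-06, 3.815e-06, 1.717e-05, 2.861e-06, 3.815e-06]  ψ = [3, 4, 1, 0, 1]  (obs o_3=2)
t=4: δ = [2.682e-07, 1.073e-06, 5.364e-07, 1.609e-06, 5.364e-07]  ψ = [2, 2, 2, 2, 0]  (obs o_4=5)
t=5: δ = [7.544e-08, 3.353e-08, 5.029e-08, 5.029e-08, 3.353e-08]  ψ = [3, 4, 1, 3, 1]  (obs o_5=0)
backtrack: best end state = 0; path = [1, 4, 1, 2, 3, 0]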